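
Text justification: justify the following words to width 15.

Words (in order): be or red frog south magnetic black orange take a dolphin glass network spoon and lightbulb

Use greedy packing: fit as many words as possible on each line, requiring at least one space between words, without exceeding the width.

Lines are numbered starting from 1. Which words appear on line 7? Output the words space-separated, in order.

Line 1: ['be', 'or', 'red', 'frog'] (min_width=14, slack=1)
Line 2: ['south', 'magnetic'] (min_width=14, slack=1)
Line 3: ['black', 'orange'] (min_width=12, slack=3)
Line 4: ['take', 'a', 'dolphin'] (min_width=14, slack=1)
Line 5: ['glass', 'network'] (min_width=13, slack=2)
Line 6: ['spoon', 'and'] (min_width=9, slack=6)
Line 7: ['lightbulb'] (min_width=9, slack=6)

Answer: lightbulb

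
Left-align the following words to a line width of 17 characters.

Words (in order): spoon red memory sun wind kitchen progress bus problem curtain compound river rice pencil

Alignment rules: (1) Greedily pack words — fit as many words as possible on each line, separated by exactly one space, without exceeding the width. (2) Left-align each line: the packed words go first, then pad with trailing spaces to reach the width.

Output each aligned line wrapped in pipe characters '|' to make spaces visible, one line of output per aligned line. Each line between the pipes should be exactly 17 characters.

Answer: |spoon red memory |
|sun wind kitchen |
|progress bus     |
|problem curtain  |
|compound river   |
|rice pencil      |

Derivation:
Line 1: ['spoon', 'red', 'memory'] (min_width=16, slack=1)
Line 2: ['sun', 'wind', 'kitchen'] (min_width=16, slack=1)
Line 3: ['progress', 'bus'] (min_width=12, slack=5)
Line 4: ['problem', 'curtain'] (min_width=15, slack=2)
Line 5: ['compound', 'river'] (min_width=14, slack=3)
Line 6: ['rice', 'pencil'] (min_width=11, slack=6)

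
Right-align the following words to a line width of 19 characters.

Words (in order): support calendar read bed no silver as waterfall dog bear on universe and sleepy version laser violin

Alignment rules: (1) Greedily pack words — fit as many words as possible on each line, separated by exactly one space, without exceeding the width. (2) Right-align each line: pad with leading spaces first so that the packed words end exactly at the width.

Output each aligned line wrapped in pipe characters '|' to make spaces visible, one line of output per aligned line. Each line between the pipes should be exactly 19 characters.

Line 1: ['support', 'calendar'] (min_width=16, slack=3)
Line 2: ['read', 'bed', 'no', 'silver'] (min_width=18, slack=1)
Line 3: ['as', 'waterfall', 'dog'] (min_width=16, slack=3)
Line 4: ['bear', 'on', 'universe'] (min_width=16, slack=3)
Line 5: ['and', 'sleepy', 'version'] (min_width=18, slack=1)
Line 6: ['laser', 'violin'] (min_width=12, slack=7)

Answer: |   support calendar|
| read bed no silver|
|   as waterfall dog|
|   bear on universe|
| and sleepy version|
|       laser violin|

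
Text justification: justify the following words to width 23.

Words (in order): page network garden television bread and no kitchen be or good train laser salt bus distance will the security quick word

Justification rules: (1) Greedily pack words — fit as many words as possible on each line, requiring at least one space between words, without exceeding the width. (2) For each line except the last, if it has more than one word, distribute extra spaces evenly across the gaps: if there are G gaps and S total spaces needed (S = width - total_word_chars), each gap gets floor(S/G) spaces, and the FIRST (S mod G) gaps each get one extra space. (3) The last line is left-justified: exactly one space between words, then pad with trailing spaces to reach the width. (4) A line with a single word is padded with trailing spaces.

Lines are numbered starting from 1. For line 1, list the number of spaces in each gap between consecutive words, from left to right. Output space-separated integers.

Answer: 3 3

Derivation:
Line 1: ['page', 'network', 'garden'] (min_width=19, slack=4)
Line 2: ['television', 'bread', 'and', 'no'] (min_width=23, slack=0)
Line 3: ['kitchen', 'be', 'or', 'good'] (min_width=18, slack=5)
Line 4: ['train', 'laser', 'salt', 'bus'] (min_width=20, slack=3)
Line 5: ['distance', 'will', 'the'] (min_width=17, slack=6)
Line 6: ['security', 'quick', 'word'] (min_width=19, slack=4)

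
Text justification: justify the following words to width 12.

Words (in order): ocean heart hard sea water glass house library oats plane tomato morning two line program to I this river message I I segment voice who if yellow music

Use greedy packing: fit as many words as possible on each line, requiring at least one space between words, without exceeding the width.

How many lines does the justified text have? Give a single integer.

Line 1: ['ocean', 'heart'] (min_width=11, slack=1)
Line 2: ['hard', 'sea'] (min_width=8, slack=4)
Line 3: ['water', 'glass'] (min_width=11, slack=1)
Line 4: ['house'] (min_width=5, slack=7)
Line 5: ['library', 'oats'] (min_width=12, slack=0)
Line 6: ['plane', 'tomato'] (min_width=12, slack=0)
Line 7: ['morning', 'two'] (min_width=11, slack=1)
Line 8: ['line', 'program'] (min_width=12, slack=0)
Line 9: ['to', 'I', 'this'] (min_width=9, slack=3)
Line 10: ['river'] (min_width=5, slack=7)
Line 11: ['message', 'I', 'I'] (min_width=11, slack=1)
Line 12: ['segment'] (min_width=7, slack=5)
Line 13: ['voice', 'who', 'if'] (min_width=12, slack=0)
Line 14: ['yellow', 'music'] (min_width=12, slack=0)
Total lines: 14

Answer: 14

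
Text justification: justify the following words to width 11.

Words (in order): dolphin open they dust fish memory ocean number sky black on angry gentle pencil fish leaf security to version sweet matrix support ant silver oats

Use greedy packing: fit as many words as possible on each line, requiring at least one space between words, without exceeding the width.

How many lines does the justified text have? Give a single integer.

Answer: 17

Derivation:
Line 1: ['dolphin'] (min_width=7, slack=4)
Line 2: ['open', 'they'] (min_width=9, slack=2)
Line 3: ['dust', 'fish'] (min_width=9, slack=2)
Line 4: ['memory'] (min_width=6, slack=5)
Line 5: ['ocean'] (min_width=5, slack=6)
Line 6: ['number', 'sky'] (min_width=10, slack=1)
Line 7: ['black', 'on'] (min_width=8, slack=3)
Line 8: ['angry'] (min_width=5, slack=6)
Line 9: ['gentle'] (min_width=6, slack=5)
Line 10: ['pencil', 'fish'] (min_width=11, slack=0)
Line 11: ['leaf'] (min_width=4, slack=7)
Line 12: ['security', 'to'] (min_width=11, slack=0)
Line 13: ['version'] (min_width=7, slack=4)
Line 14: ['sweet'] (min_width=5, slack=6)
Line 15: ['matrix'] (min_width=6, slack=5)
Line 16: ['support', 'ant'] (min_width=11, slack=0)
Line 17: ['silver', 'oats'] (min_width=11, slack=0)
Total lines: 17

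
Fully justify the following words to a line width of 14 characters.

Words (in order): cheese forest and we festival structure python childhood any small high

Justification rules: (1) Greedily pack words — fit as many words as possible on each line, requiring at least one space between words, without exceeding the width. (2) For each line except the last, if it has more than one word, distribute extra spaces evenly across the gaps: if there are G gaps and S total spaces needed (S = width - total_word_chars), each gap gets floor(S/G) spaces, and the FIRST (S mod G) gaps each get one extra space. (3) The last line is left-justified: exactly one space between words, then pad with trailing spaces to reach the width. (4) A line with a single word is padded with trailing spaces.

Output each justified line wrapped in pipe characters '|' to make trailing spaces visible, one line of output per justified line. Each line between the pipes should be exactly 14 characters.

Answer: |cheese  forest|
|and         we|
|festival      |
|structure     |
|python        |
|childhood  any|
|small high    |

Derivation:
Line 1: ['cheese', 'forest'] (min_width=13, slack=1)
Line 2: ['and', 'we'] (min_width=6, slack=8)
Line 3: ['festival'] (min_width=8, slack=6)
Line 4: ['structure'] (min_width=9, slack=5)
Line 5: ['python'] (min_width=6, slack=8)
Line 6: ['childhood', 'any'] (min_width=13, slack=1)
Line 7: ['small', 'high'] (min_width=10, slack=4)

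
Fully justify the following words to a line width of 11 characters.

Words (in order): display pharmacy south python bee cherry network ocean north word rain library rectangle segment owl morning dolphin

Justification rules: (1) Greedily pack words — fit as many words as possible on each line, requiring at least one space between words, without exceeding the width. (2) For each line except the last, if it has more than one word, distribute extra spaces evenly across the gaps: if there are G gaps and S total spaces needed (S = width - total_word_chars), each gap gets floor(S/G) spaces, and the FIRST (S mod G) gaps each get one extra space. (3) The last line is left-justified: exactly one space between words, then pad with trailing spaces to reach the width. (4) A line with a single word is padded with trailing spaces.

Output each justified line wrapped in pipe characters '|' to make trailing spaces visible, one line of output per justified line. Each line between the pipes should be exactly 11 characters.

Line 1: ['display'] (min_width=7, slack=4)
Line 2: ['pharmacy'] (min_width=8, slack=3)
Line 3: ['south'] (min_width=5, slack=6)
Line 4: ['python', 'bee'] (min_width=10, slack=1)
Line 5: ['cherry'] (min_width=6, slack=5)
Line 6: ['network'] (min_width=7, slack=4)
Line 7: ['ocean', 'north'] (min_width=11, slack=0)
Line 8: ['word', 'rain'] (min_width=9, slack=2)
Line 9: ['library'] (min_width=7, slack=4)
Line 10: ['rectangle'] (min_width=9, slack=2)
Line 11: ['segment', 'owl'] (min_width=11, slack=0)
Line 12: ['morning'] (min_width=7, slack=4)
Line 13: ['dolphin'] (min_width=7, slack=4)

Answer: |display    |
|pharmacy   |
|south      |
|python  bee|
|cherry     |
|network    |
|ocean north|
|word   rain|
|library    |
|rectangle  |
|segment owl|
|morning    |
|dolphin    |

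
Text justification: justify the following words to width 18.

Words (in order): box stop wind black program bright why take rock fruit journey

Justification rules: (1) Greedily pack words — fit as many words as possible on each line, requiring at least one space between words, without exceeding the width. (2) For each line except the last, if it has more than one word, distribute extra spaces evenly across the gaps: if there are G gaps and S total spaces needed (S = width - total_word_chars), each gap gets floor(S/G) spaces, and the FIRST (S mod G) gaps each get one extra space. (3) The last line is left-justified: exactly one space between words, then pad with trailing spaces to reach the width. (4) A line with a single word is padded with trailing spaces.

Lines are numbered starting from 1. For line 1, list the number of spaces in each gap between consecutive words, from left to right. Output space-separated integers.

Line 1: ['box', 'stop', 'wind'] (min_width=13, slack=5)
Line 2: ['black', 'program'] (min_width=13, slack=5)
Line 3: ['bright', 'why', 'take'] (min_width=15, slack=3)
Line 4: ['rock', 'fruit', 'journey'] (min_width=18, slack=0)

Answer: 4 3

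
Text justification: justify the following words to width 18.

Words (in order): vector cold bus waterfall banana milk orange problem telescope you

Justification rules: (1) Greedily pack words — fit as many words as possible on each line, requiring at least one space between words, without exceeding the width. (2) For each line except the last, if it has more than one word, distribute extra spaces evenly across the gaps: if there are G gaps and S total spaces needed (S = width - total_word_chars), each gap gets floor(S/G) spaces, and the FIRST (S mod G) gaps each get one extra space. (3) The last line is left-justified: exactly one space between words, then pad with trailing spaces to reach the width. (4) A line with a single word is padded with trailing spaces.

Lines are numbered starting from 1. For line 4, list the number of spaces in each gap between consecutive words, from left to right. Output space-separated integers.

Answer: 2

Derivation:
Line 1: ['vector', 'cold', 'bus'] (min_width=15, slack=3)
Line 2: ['waterfall', 'banana'] (min_width=16, slack=2)
Line 3: ['milk', 'orange'] (min_width=11, slack=7)
Line 4: ['problem', 'telescope'] (min_width=17, slack=1)
Line 5: ['you'] (min_width=3, slack=15)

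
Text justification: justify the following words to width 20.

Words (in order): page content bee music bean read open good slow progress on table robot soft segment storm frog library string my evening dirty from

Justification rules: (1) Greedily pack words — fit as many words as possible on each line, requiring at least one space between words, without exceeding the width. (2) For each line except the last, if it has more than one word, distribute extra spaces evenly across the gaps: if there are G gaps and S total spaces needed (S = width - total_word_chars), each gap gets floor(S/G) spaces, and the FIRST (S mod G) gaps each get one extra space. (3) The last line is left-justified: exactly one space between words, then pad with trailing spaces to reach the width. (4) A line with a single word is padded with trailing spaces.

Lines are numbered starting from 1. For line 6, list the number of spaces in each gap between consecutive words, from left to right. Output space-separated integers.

Line 1: ['page', 'content', 'bee'] (min_width=16, slack=4)
Line 2: ['music', 'bean', 'read', 'open'] (min_width=20, slack=0)
Line 3: ['good', 'slow', 'progress'] (min_width=18, slack=2)
Line 4: ['on', 'table', 'robot', 'soft'] (min_width=19, slack=1)
Line 5: ['segment', 'storm', 'frog'] (min_width=18, slack=2)
Line 6: ['library', 'string', 'my'] (min_width=17, slack=3)
Line 7: ['evening', 'dirty', 'from'] (min_width=18, slack=2)

Answer: 3 2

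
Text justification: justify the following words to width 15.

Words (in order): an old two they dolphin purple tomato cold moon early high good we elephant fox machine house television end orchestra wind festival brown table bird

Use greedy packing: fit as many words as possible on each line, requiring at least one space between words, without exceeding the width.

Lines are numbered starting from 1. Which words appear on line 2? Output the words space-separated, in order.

Answer: dolphin purple

Derivation:
Line 1: ['an', 'old', 'two', 'they'] (min_width=15, slack=0)
Line 2: ['dolphin', 'purple'] (min_width=14, slack=1)
Line 3: ['tomato', 'cold'] (min_width=11, slack=4)
Line 4: ['moon', 'early', 'high'] (min_width=15, slack=0)
Line 5: ['good', 'we'] (min_width=7, slack=8)
Line 6: ['elephant', 'fox'] (min_width=12, slack=3)
Line 7: ['machine', 'house'] (min_width=13, slack=2)
Line 8: ['television', 'end'] (min_width=14, slack=1)
Line 9: ['orchestra', 'wind'] (min_width=14, slack=1)
Line 10: ['festival', 'brown'] (min_width=14, slack=1)
Line 11: ['table', 'bird'] (min_width=10, slack=5)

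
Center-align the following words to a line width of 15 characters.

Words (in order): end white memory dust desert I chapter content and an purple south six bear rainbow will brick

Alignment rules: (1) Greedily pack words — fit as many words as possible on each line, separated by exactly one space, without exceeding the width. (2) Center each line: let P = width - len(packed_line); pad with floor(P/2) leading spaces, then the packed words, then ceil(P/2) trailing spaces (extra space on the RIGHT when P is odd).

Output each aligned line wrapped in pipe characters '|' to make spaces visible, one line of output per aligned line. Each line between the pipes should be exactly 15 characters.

Line 1: ['end', 'white'] (min_width=9, slack=6)
Line 2: ['memory', 'dust'] (min_width=11, slack=4)
Line 3: ['desert', 'I'] (min_width=8, slack=7)
Line 4: ['chapter', 'content'] (min_width=15, slack=0)
Line 5: ['and', 'an', 'purple'] (min_width=13, slack=2)
Line 6: ['south', 'six', 'bear'] (min_width=14, slack=1)
Line 7: ['rainbow', 'will'] (min_width=12, slack=3)
Line 8: ['brick'] (min_width=5, slack=10)

Answer: |   end white   |
|  memory dust  |
|   desert I    |
|chapter content|
| and an purple |
|south six bear |
| rainbow will  |
|     brick     |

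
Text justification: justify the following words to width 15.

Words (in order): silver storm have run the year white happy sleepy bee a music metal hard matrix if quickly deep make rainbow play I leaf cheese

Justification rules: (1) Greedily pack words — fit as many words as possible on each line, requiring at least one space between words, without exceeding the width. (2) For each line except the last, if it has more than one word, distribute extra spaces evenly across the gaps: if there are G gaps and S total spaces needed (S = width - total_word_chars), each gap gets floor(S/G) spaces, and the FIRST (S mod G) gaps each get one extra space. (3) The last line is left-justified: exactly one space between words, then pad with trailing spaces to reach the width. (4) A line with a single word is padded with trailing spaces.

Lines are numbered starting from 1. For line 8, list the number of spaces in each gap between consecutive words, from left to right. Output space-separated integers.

Answer: 4

Derivation:
Line 1: ['silver', 'storm'] (min_width=12, slack=3)
Line 2: ['have', 'run', 'the'] (min_width=12, slack=3)
Line 3: ['year', 'white'] (min_width=10, slack=5)
Line 4: ['happy', 'sleepy'] (min_width=12, slack=3)
Line 5: ['bee', 'a', 'music'] (min_width=11, slack=4)
Line 6: ['metal', 'hard'] (min_width=10, slack=5)
Line 7: ['matrix', 'if'] (min_width=9, slack=6)
Line 8: ['quickly', 'deep'] (min_width=12, slack=3)
Line 9: ['make', 'rainbow'] (min_width=12, slack=3)
Line 10: ['play', 'I', 'leaf'] (min_width=11, slack=4)
Line 11: ['cheese'] (min_width=6, slack=9)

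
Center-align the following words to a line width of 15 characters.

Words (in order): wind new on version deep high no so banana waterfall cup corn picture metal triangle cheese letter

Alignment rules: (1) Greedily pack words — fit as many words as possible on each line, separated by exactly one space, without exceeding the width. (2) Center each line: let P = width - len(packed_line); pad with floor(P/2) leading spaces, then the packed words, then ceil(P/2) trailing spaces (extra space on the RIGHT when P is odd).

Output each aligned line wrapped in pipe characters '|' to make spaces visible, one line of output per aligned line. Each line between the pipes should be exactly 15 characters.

Answer: |  wind new on  |
| version deep  |
|  high no so   |
|    banana     |
| waterfall cup |
| corn picture  |
|metal triangle |
| cheese letter |

Derivation:
Line 1: ['wind', 'new', 'on'] (min_width=11, slack=4)
Line 2: ['version', 'deep'] (min_width=12, slack=3)
Line 3: ['high', 'no', 'so'] (min_width=10, slack=5)
Line 4: ['banana'] (min_width=6, slack=9)
Line 5: ['waterfall', 'cup'] (min_width=13, slack=2)
Line 6: ['corn', 'picture'] (min_width=12, slack=3)
Line 7: ['metal', 'triangle'] (min_width=14, slack=1)
Line 8: ['cheese', 'letter'] (min_width=13, slack=2)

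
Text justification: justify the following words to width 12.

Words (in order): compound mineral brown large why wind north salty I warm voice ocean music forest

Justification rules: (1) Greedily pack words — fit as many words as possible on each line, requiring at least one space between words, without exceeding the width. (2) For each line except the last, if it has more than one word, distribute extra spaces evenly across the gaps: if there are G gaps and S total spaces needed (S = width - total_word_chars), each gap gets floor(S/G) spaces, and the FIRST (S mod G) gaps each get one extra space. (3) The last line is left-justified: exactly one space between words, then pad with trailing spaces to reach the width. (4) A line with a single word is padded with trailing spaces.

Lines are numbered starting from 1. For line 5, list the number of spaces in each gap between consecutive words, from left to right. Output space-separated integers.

Answer: 2

Derivation:
Line 1: ['compound'] (min_width=8, slack=4)
Line 2: ['mineral'] (min_width=7, slack=5)
Line 3: ['brown', 'large'] (min_width=11, slack=1)
Line 4: ['why', 'wind'] (min_width=8, slack=4)
Line 5: ['north', 'salty'] (min_width=11, slack=1)
Line 6: ['I', 'warm', 'voice'] (min_width=12, slack=0)
Line 7: ['ocean', 'music'] (min_width=11, slack=1)
Line 8: ['forest'] (min_width=6, slack=6)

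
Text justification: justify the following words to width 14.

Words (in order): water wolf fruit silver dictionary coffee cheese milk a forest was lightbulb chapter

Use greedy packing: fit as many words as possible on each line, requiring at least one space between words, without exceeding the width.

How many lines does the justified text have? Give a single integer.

Answer: 7

Derivation:
Line 1: ['water', 'wolf'] (min_width=10, slack=4)
Line 2: ['fruit', 'silver'] (min_width=12, slack=2)
Line 3: ['dictionary'] (min_width=10, slack=4)
Line 4: ['coffee', 'cheese'] (min_width=13, slack=1)
Line 5: ['milk', 'a', 'forest'] (min_width=13, slack=1)
Line 6: ['was', 'lightbulb'] (min_width=13, slack=1)
Line 7: ['chapter'] (min_width=7, slack=7)
Total lines: 7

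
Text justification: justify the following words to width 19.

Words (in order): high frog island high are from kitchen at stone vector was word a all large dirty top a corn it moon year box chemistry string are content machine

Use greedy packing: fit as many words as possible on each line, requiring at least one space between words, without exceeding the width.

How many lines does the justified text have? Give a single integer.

Line 1: ['high', 'frog', 'island'] (min_width=16, slack=3)
Line 2: ['high', 'are', 'from'] (min_width=13, slack=6)
Line 3: ['kitchen', 'at', 'stone'] (min_width=16, slack=3)
Line 4: ['vector', 'was', 'word', 'a'] (min_width=17, slack=2)
Line 5: ['all', 'large', 'dirty', 'top'] (min_width=19, slack=0)
Line 6: ['a', 'corn', 'it', 'moon', 'year'] (min_width=19, slack=0)
Line 7: ['box', 'chemistry'] (min_width=13, slack=6)
Line 8: ['string', 'are', 'content'] (min_width=18, slack=1)
Line 9: ['machine'] (min_width=7, slack=12)
Total lines: 9

Answer: 9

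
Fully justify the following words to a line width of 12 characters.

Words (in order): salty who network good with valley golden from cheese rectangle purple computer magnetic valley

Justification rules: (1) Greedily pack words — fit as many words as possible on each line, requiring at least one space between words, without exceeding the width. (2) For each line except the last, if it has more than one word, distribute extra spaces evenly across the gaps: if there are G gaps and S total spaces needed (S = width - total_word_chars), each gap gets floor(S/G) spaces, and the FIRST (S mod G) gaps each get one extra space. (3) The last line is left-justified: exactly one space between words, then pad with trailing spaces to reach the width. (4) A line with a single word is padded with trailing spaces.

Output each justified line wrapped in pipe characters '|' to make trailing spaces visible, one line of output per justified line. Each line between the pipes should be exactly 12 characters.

Answer: |salty    who|
|network good|
|with  valley|
|golden  from|
|cheese      |
|rectangle   |
|purple      |
|computer    |
|magnetic    |
|valley      |

Derivation:
Line 1: ['salty', 'who'] (min_width=9, slack=3)
Line 2: ['network', 'good'] (min_width=12, slack=0)
Line 3: ['with', 'valley'] (min_width=11, slack=1)
Line 4: ['golden', 'from'] (min_width=11, slack=1)
Line 5: ['cheese'] (min_width=6, slack=6)
Line 6: ['rectangle'] (min_width=9, slack=3)
Line 7: ['purple'] (min_width=6, slack=6)
Line 8: ['computer'] (min_width=8, slack=4)
Line 9: ['magnetic'] (min_width=8, slack=4)
Line 10: ['valley'] (min_width=6, slack=6)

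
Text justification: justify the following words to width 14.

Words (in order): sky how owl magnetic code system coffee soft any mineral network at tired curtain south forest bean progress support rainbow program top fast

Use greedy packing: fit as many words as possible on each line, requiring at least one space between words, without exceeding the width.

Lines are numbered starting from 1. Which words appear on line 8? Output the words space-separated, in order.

Answer: south forest

Derivation:
Line 1: ['sky', 'how', 'owl'] (min_width=11, slack=3)
Line 2: ['magnetic', 'code'] (min_width=13, slack=1)
Line 3: ['system', 'coffee'] (min_width=13, slack=1)
Line 4: ['soft', 'any'] (min_width=8, slack=6)
Line 5: ['mineral'] (min_width=7, slack=7)
Line 6: ['network', 'at'] (min_width=10, slack=4)
Line 7: ['tired', 'curtain'] (min_width=13, slack=1)
Line 8: ['south', 'forest'] (min_width=12, slack=2)
Line 9: ['bean', 'progress'] (min_width=13, slack=1)
Line 10: ['support'] (min_width=7, slack=7)
Line 11: ['rainbow'] (min_width=7, slack=7)
Line 12: ['program', 'top'] (min_width=11, slack=3)
Line 13: ['fast'] (min_width=4, slack=10)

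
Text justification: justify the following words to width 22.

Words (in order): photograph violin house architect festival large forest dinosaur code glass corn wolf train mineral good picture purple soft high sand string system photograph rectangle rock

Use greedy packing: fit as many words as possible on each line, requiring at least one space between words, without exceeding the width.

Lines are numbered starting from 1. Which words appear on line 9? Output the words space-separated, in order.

Line 1: ['photograph', 'violin'] (min_width=17, slack=5)
Line 2: ['house', 'architect'] (min_width=15, slack=7)
Line 3: ['festival', 'large', 'forest'] (min_width=21, slack=1)
Line 4: ['dinosaur', 'code', 'glass'] (min_width=19, slack=3)
Line 5: ['corn', 'wolf', 'train'] (min_width=15, slack=7)
Line 6: ['mineral', 'good', 'picture'] (min_width=20, slack=2)
Line 7: ['purple', 'soft', 'high', 'sand'] (min_width=21, slack=1)
Line 8: ['string', 'system'] (min_width=13, slack=9)
Line 9: ['photograph', 'rectangle'] (min_width=20, slack=2)
Line 10: ['rock'] (min_width=4, slack=18)

Answer: photograph rectangle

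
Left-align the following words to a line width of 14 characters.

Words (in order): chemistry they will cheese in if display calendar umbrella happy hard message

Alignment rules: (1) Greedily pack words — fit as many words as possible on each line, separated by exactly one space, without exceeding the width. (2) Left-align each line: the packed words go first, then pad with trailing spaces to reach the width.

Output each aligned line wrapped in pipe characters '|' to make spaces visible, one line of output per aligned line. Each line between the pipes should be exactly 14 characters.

Answer: |chemistry they|
|will cheese in|
|if display    |
|calendar      |
|umbrella happy|
|hard message  |

Derivation:
Line 1: ['chemistry', 'they'] (min_width=14, slack=0)
Line 2: ['will', 'cheese', 'in'] (min_width=14, slack=0)
Line 3: ['if', 'display'] (min_width=10, slack=4)
Line 4: ['calendar'] (min_width=8, slack=6)
Line 5: ['umbrella', 'happy'] (min_width=14, slack=0)
Line 6: ['hard', 'message'] (min_width=12, slack=2)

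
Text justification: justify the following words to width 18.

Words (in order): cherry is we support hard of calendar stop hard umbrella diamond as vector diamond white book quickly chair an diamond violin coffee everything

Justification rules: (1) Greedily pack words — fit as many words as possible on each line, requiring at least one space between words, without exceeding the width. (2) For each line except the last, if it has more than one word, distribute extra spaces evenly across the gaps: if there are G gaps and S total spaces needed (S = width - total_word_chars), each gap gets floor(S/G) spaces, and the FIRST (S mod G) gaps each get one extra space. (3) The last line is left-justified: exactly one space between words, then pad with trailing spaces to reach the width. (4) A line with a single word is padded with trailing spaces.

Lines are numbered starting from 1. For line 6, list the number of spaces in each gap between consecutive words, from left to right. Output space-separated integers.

Line 1: ['cherry', 'is', 'we'] (min_width=12, slack=6)
Line 2: ['support', 'hard', 'of'] (min_width=15, slack=3)
Line 3: ['calendar', 'stop', 'hard'] (min_width=18, slack=0)
Line 4: ['umbrella', 'diamond'] (min_width=16, slack=2)
Line 5: ['as', 'vector', 'diamond'] (min_width=17, slack=1)
Line 6: ['white', 'book', 'quickly'] (min_width=18, slack=0)
Line 7: ['chair', 'an', 'diamond'] (min_width=16, slack=2)
Line 8: ['violin', 'coffee'] (min_width=13, slack=5)
Line 9: ['everything'] (min_width=10, slack=8)

Answer: 1 1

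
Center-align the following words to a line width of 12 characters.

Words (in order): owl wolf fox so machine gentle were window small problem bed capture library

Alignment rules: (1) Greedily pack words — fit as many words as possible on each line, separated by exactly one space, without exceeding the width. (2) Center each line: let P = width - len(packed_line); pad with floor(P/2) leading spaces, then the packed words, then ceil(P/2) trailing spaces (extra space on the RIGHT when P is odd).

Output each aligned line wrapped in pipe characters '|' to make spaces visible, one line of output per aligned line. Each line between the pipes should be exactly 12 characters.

Answer: |owl wolf fox|
| so machine |
|gentle were |
|window small|
|problem bed |
|  capture   |
|  library   |

Derivation:
Line 1: ['owl', 'wolf', 'fox'] (min_width=12, slack=0)
Line 2: ['so', 'machine'] (min_width=10, slack=2)
Line 3: ['gentle', 'were'] (min_width=11, slack=1)
Line 4: ['window', 'small'] (min_width=12, slack=0)
Line 5: ['problem', 'bed'] (min_width=11, slack=1)
Line 6: ['capture'] (min_width=7, slack=5)
Line 7: ['library'] (min_width=7, slack=5)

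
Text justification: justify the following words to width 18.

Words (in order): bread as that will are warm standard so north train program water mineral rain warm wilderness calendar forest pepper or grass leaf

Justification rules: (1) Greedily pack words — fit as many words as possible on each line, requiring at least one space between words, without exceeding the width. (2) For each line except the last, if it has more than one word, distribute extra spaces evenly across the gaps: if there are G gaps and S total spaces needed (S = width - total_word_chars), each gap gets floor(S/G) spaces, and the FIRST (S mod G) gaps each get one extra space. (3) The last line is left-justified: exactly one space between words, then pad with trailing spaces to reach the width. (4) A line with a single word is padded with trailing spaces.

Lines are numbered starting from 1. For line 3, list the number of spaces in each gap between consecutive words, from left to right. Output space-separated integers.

Answer: 3 3

Derivation:
Line 1: ['bread', 'as', 'that', 'will'] (min_width=18, slack=0)
Line 2: ['are', 'warm', 'standard'] (min_width=17, slack=1)
Line 3: ['so', 'north', 'train'] (min_width=14, slack=4)
Line 4: ['program', 'water'] (min_width=13, slack=5)
Line 5: ['mineral', 'rain', 'warm'] (min_width=17, slack=1)
Line 6: ['wilderness'] (min_width=10, slack=8)
Line 7: ['calendar', 'forest'] (min_width=15, slack=3)
Line 8: ['pepper', 'or', 'grass'] (min_width=15, slack=3)
Line 9: ['leaf'] (min_width=4, slack=14)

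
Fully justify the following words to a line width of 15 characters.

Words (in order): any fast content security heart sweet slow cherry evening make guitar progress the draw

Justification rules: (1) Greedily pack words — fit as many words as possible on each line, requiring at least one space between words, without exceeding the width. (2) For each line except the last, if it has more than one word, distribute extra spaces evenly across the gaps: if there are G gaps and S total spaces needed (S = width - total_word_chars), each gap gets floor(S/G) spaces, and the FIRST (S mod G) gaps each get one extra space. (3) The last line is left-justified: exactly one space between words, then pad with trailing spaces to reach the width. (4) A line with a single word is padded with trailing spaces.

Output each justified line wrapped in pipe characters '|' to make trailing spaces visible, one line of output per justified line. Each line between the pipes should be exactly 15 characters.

Answer: |any        fast|
|content        |
|security  heart|
|sweet      slow|
|cherry  evening|
|make     guitar|
|progress    the|
|draw           |

Derivation:
Line 1: ['any', 'fast'] (min_width=8, slack=7)
Line 2: ['content'] (min_width=7, slack=8)
Line 3: ['security', 'heart'] (min_width=14, slack=1)
Line 4: ['sweet', 'slow'] (min_width=10, slack=5)
Line 5: ['cherry', 'evening'] (min_width=14, slack=1)
Line 6: ['make', 'guitar'] (min_width=11, slack=4)
Line 7: ['progress', 'the'] (min_width=12, slack=3)
Line 8: ['draw'] (min_width=4, slack=11)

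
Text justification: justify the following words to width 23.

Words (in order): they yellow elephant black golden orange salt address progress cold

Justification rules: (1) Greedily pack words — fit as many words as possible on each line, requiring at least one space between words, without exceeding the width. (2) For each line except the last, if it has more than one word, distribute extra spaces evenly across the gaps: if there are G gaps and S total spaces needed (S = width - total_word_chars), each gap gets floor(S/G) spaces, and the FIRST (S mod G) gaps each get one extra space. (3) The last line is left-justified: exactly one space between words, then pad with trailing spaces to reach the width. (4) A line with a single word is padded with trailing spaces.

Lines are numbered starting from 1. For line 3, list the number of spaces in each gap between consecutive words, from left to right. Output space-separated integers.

Line 1: ['they', 'yellow', 'elephant'] (min_width=20, slack=3)
Line 2: ['black', 'golden', 'orange'] (min_width=19, slack=4)
Line 3: ['salt', 'address', 'progress'] (min_width=21, slack=2)
Line 4: ['cold'] (min_width=4, slack=19)

Answer: 2 2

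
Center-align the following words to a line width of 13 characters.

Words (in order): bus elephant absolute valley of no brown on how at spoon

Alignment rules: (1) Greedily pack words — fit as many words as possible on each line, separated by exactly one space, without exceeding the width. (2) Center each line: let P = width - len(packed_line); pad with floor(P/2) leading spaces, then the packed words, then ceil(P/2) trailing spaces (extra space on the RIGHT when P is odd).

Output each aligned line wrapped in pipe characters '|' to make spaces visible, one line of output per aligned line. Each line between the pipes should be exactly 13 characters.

Line 1: ['bus', 'elephant'] (min_width=12, slack=1)
Line 2: ['absolute'] (min_width=8, slack=5)
Line 3: ['valley', 'of', 'no'] (min_width=12, slack=1)
Line 4: ['brown', 'on', 'how'] (min_width=12, slack=1)
Line 5: ['at', 'spoon'] (min_width=8, slack=5)

Answer: |bus elephant |
|  absolute   |
|valley of no |
|brown on how |
|  at spoon   |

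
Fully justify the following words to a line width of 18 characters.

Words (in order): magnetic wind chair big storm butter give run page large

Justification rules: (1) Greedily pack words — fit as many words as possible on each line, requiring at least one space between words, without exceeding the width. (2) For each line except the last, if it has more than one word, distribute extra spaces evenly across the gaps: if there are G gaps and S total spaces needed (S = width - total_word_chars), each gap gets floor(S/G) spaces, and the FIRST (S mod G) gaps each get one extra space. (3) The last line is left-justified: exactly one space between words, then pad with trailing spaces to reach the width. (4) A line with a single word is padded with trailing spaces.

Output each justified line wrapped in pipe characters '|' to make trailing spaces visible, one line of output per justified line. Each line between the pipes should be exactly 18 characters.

Answer: |magnetic      wind|
|chair   big  storm|
|butter   give  run|
|page large        |

Derivation:
Line 1: ['magnetic', 'wind'] (min_width=13, slack=5)
Line 2: ['chair', 'big', 'storm'] (min_width=15, slack=3)
Line 3: ['butter', 'give', 'run'] (min_width=15, slack=3)
Line 4: ['page', 'large'] (min_width=10, slack=8)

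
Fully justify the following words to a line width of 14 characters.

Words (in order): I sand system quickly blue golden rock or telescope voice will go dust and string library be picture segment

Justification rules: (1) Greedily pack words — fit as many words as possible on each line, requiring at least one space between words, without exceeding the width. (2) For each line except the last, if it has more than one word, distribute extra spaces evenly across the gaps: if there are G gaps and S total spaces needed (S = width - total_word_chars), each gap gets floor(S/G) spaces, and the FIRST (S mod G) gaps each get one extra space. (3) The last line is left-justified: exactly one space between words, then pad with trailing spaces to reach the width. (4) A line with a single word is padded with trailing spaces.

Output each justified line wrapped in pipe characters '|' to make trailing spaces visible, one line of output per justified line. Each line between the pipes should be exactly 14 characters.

Line 1: ['I', 'sand', 'system'] (min_width=13, slack=1)
Line 2: ['quickly', 'blue'] (min_width=12, slack=2)
Line 3: ['golden', 'rock', 'or'] (min_width=14, slack=0)
Line 4: ['telescope'] (min_width=9, slack=5)
Line 5: ['voice', 'will', 'go'] (min_width=13, slack=1)
Line 6: ['dust', 'and'] (min_width=8, slack=6)
Line 7: ['string', 'library'] (min_width=14, slack=0)
Line 8: ['be', 'picture'] (min_width=10, slack=4)
Line 9: ['segment'] (min_width=7, slack=7)

Answer: |I  sand system|
|quickly   blue|
|golden rock or|
|telescope     |
|voice  will go|
|dust       and|
|string library|
|be     picture|
|segment       |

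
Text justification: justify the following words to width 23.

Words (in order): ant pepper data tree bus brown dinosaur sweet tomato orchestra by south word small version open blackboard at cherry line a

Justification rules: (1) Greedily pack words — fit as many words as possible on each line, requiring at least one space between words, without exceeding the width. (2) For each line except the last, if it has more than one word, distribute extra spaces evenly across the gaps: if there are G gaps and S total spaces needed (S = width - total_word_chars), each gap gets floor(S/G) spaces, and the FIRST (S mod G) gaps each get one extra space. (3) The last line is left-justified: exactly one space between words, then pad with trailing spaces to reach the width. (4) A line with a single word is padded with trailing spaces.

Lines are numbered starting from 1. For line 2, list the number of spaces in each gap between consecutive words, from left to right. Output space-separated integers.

Answer: 4 3

Derivation:
Line 1: ['ant', 'pepper', 'data', 'tree'] (min_width=20, slack=3)
Line 2: ['bus', 'brown', 'dinosaur'] (min_width=18, slack=5)
Line 3: ['sweet', 'tomato', 'orchestra'] (min_width=22, slack=1)
Line 4: ['by', 'south', 'word', 'small'] (min_width=19, slack=4)
Line 5: ['version', 'open', 'blackboard'] (min_width=23, slack=0)
Line 6: ['at', 'cherry', 'line', 'a'] (min_width=16, slack=7)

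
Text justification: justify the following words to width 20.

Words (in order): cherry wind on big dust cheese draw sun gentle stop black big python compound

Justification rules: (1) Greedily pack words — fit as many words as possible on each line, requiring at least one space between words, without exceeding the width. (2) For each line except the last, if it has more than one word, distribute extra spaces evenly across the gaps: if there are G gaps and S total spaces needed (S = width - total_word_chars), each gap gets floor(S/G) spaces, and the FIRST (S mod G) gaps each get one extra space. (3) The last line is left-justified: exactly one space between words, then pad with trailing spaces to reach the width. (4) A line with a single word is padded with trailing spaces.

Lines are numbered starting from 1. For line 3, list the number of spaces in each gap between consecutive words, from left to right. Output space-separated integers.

Answer: 3 2

Derivation:
Line 1: ['cherry', 'wind', 'on', 'big'] (min_width=18, slack=2)
Line 2: ['dust', 'cheese', 'draw', 'sun'] (min_width=20, slack=0)
Line 3: ['gentle', 'stop', 'black'] (min_width=17, slack=3)
Line 4: ['big', 'python', 'compound'] (min_width=19, slack=1)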